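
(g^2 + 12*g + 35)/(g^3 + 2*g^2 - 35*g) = (g + 5)/(g*(g - 5))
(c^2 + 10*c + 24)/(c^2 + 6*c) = (c + 4)/c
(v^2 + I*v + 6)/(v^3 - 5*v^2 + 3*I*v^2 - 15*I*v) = (v - 2*I)/(v*(v - 5))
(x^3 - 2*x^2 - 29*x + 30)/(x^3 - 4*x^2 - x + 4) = (x^2 - x - 30)/(x^2 - 3*x - 4)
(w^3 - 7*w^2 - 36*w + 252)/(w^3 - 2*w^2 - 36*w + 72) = (w - 7)/(w - 2)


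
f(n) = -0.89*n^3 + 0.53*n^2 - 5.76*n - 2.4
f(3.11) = -41.96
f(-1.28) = 7.71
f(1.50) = -12.85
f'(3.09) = -27.98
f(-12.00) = 1680.96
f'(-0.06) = -5.83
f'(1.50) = -10.18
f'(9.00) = -212.49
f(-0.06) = -2.05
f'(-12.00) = -402.96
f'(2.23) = -16.67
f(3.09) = -41.40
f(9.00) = -660.12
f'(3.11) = -28.29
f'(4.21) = -48.62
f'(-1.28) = -11.49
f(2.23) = -22.48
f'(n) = -2.67*n^2 + 1.06*n - 5.76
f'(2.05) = -14.81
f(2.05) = -19.65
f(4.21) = -83.67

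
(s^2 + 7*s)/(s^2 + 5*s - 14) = s/(s - 2)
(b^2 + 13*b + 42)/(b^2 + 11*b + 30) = (b + 7)/(b + 5)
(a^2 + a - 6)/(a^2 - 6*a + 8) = (a + 3)/(a - 4)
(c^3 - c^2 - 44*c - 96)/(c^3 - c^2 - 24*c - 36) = (c^2 - 4*c - 32)/(c^2 - 4*c - 12)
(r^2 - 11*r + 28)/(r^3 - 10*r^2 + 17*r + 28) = 1/(r + 1)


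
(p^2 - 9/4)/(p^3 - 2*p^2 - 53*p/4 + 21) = (2*p + 3)/(2*p^2 - p - 28)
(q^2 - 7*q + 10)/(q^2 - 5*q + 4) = (q^2 - 7*q + 10)/(q^2 - 5*q + 4)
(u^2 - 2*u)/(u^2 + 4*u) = (u - 2)/(u + 4)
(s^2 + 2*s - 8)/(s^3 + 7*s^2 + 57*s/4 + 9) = 4*(s - 2)/(4*s^2 + 12*s + 9)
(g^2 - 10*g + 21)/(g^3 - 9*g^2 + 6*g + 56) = (g - 3)/(g^2 - 2*g - 8)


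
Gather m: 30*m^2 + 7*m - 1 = 30*m^2 + 7*m - 1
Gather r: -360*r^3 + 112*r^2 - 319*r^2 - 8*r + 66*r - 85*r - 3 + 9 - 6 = -360*r^3 - 207*r^2 - 27*r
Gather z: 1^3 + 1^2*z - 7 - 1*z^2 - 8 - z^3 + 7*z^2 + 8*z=-z^3 + 6*z^2 + 9*z - 14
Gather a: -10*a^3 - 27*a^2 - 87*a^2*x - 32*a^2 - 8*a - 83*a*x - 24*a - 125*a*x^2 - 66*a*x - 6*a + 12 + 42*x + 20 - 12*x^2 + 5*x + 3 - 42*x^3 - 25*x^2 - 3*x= -10*a^3 + a^2*(-87*x - 59) + a*(-125*x^2 - 149*x - 38) - 42*x^3 - 37*x^2 + 44*x + 35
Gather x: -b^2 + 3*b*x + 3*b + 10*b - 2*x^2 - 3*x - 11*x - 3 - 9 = -b^2 + 13*b - 2*x^2 + x*(3*b - 14) - 12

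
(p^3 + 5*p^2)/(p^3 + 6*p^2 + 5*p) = p/(p + 1)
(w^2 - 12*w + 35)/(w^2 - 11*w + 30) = (w - 7)/(w - 6)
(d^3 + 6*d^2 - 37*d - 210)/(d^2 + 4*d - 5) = (d^2 + d - 42)/(d - 1)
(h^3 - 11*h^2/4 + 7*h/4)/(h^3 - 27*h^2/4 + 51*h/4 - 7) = h/(h - 4)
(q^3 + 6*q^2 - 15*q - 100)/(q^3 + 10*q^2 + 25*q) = (q - 4)/q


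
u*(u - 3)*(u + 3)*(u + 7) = u^4 + 7*u^3 - 9*u^2 - 63*u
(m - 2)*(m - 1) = m^2 - 3*m + 2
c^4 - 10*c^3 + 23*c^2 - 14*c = c*(c - 7)*(c - 2)*(c - 1)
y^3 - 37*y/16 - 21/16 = (y - 7/4)*(y + 3/4)*(y + 1)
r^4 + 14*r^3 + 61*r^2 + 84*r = r*(r + 3)*(r + 4)*(r + 7)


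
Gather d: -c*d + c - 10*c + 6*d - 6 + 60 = -9*c + d*(6 - c) + 54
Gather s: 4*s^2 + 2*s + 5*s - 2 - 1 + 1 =4*s^2 + 7*s - 2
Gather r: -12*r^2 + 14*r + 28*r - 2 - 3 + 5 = -12*r^2 + 42*r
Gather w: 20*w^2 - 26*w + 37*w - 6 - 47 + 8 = 20*w^2 + 11*w - 45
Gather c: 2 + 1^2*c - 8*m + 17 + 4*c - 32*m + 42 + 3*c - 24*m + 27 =8*c - 64*m + 88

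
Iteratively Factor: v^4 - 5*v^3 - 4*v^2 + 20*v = (v)*(v^3 - 5*v^2 - 4*v + 20) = v*(v + 2)*(v^2 - 7*v + 10) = v*(v - 2)*(v + 2)*(v - 5)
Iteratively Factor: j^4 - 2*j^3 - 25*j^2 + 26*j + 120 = (j + 4)*(j^3 - 6*j^2 - j + 30) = (j - 5)*(j + 4)*(j^2 - j - 6) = (j - 5)*(j - 3)*(j + 4)*(j + 2)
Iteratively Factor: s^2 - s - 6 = (s - 3)*(s + 2)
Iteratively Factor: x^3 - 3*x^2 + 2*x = (x)*(x^2 - 3*x + 2) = x*(x - 1)*(x - 2)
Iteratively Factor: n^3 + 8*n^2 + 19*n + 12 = (n + 3)*(n^2 + 5*n + 4) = (n + 1)*(n + 3)*(n + 4)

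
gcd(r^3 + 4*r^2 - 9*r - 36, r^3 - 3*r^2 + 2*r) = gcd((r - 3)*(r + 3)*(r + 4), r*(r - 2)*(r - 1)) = 1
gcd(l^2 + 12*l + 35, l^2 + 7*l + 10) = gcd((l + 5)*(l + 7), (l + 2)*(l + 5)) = l + 5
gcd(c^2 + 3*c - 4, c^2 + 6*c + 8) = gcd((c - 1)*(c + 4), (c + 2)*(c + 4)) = c + 4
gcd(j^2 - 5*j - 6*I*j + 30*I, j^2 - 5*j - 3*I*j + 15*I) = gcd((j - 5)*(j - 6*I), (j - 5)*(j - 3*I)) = j - 5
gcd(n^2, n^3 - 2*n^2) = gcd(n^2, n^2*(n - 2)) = n^2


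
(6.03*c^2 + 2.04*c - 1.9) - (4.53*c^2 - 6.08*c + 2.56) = 1.5*c^2 + 8.12*c - 4.46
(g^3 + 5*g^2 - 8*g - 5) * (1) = g^3 + 5*g^2 - 8*g - 5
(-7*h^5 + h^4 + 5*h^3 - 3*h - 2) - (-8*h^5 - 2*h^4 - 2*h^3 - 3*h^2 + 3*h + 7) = h^5 + 3*h^4 + 7*h^3 + 3*h^2 - 6*h - 9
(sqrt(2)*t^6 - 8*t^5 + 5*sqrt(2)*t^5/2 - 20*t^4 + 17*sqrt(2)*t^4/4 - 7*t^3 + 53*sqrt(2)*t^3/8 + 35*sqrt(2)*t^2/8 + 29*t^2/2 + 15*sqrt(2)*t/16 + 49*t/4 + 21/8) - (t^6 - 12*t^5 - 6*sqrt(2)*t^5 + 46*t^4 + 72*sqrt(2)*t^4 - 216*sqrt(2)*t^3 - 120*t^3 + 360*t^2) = -t^6 + sqrt(2)*t^6 + 4*t^5 + 17*sqrt(2)*t^5/2 - 271*sqrt(2)*t^4/4 - 66*t^4 + 113*t^3 + 1781*sqrt(2)*t^3/8 - 691*t^2/2 + 35*sqrt(2)*t^2/8 + 15*sqrt(2)*t/16 + 49*t/4 + 21/8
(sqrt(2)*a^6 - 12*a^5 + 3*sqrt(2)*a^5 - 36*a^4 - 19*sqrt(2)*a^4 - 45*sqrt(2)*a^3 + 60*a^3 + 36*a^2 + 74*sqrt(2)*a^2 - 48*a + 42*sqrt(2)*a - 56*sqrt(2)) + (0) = sqrt(2)*a^6 - 12*a^5 + 3*sqrt(2)*a^5 - 36*a^4 - 19*sqrt(2)*a^4 - 45*sqrt(2)*a^3 + 60*a^3 + 36*a^2 + 74*sqrt(2)*a^2 - 48*a + 42*sqrt(2)*a - 56*sqrt(2)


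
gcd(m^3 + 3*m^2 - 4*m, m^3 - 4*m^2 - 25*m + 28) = m^2 + 3*m - 4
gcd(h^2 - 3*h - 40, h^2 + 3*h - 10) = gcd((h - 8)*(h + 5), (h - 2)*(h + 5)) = h + 5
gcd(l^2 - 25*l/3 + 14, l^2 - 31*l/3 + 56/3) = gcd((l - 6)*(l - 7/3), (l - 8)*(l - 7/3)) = l - 7/3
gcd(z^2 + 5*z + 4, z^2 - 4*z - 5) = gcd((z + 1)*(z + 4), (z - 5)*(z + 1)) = z + 1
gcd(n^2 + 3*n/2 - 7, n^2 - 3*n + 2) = n - 2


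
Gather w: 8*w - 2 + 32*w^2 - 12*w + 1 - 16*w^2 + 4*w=16*w^2 - 1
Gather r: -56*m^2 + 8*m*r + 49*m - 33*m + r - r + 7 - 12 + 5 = -56*m^2 + 8*m*r + 16*m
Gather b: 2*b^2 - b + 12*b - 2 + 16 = 2*b^2 + 11*b + 14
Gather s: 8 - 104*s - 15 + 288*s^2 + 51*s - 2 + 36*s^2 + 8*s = 324*s^2 - 45*s - 9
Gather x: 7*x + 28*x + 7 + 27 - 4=35*x + 30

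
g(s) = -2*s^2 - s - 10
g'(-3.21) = 11.84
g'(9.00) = -37.00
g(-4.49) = -45.83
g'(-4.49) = 16.96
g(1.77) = -18.04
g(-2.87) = -23.60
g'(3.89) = -16.56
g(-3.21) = -27.40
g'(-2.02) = 7.08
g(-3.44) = -30.23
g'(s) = -4*s - 1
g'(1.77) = -8.08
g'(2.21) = -9.84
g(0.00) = -10.00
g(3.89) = -44.15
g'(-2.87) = 10.48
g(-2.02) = -16.14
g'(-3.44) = 12.76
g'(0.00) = -1.00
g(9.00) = -181.00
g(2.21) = -21.98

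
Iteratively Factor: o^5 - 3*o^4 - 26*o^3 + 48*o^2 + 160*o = (o)*(o^4 - 3*o^3 - 26*o^2 + 48*o + 160) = o*(o + 2)*(o^3 - 5*o^2 - 16*o + 80) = o*(o + 2)*(o + 4)*(o^2 - 9*o + 20) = o*(o - 5)*(o + 2)*(o + 4)*(o - 4)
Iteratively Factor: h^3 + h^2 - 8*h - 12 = (h + 2)*(h^2 - h - 6) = (h + 2)^2*(h - 3)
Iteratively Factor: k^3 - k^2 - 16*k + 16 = (k - 1)*(k^2 - 16) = (k - 1)*(k + 4)*(k - 4)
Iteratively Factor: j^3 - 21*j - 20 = (j + 4)*(j^2 - 4*j - 5) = (j + 1)*(j + 4)*(j - 5)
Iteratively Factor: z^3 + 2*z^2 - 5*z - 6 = (z - 2)*(z^2 + 4*z + 3) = (z - 2)*(z + 3)*(z + 1)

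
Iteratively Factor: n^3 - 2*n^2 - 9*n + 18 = (n + 3)*(n^2 - 5*n + 6) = (n - 3)*(n + 3)*(n - 2)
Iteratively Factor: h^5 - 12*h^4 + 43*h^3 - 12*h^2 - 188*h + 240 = (h - 4)*(h^4 - 8*h^3 + 11*h^2 + 32*h - 60) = (h - 5)*(h - 4)*(h^3 - 3*h^2 - 4*h + 12) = (h - 5)*(h - 4)*(h - 2)*(h^2 - h - 6) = (h - 5)*(h - 4)*(h - 3)*(h - 2)*(h + 2)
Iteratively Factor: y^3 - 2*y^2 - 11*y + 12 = (y - 4)*(y^2 + 2*y - 3) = (y - 4)*(y - 1)*(y + 3)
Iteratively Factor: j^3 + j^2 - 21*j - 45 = (j - 5)*(j^2 + 6*j + 9) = (j - 5)*(j + 3)*(j + 3)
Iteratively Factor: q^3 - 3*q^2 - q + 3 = (q - 3)*(q^2 - 1) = (q - 3)*(q + 1)*(q - 1)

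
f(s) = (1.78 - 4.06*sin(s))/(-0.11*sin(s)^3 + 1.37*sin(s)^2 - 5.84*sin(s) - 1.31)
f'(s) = (1.78 - 4.06*sin(s))*(0.33*sin(s)^2*cos(s) - 2.74*sin(s)*cos(s) + 5.84*cos(s))/(-0.11*sin(s)^3 + 1.37*sin(s)^2 - 5.84*sin(s) - 1.31)^2 - 4.06*cos(s)/(-0.11*sin(s)^3 + 1.37*sin(s)^2 - 5.84*sin(s) - 1.31)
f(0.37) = -0.10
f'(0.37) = 1.30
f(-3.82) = 0.17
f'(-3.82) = -0.58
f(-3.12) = -1.58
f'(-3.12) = -11.30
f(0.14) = -0.58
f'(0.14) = 3.41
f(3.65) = 2.01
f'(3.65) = -4.91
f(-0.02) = -1.56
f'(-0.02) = 11.12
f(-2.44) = 1.44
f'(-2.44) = -1.77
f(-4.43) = 0.37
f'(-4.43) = -0.13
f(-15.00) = 1.43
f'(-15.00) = -1.72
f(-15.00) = 1.43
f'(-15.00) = -1.72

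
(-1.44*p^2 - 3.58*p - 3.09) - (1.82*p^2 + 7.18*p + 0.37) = -3.26*p^2 - 10.76*p - 3.46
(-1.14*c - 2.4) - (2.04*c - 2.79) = 0.39 - 3.18*c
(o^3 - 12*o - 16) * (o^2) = o^5 - 12*o^3 - 16*o^2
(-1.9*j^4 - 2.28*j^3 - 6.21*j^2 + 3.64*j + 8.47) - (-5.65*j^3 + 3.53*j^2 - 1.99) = -1.9*j^4 + 3.37*j^3 - 9.74*j^2 + 3.64*j + 10.46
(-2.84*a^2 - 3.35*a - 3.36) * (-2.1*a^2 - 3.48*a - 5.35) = 5.964*a^4 + 16.9182*a^3 + 33.908*a^2 + 29.6153*a + 17.976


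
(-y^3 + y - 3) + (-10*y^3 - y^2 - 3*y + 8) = -11*y^3 - y^2 - 2*y + 5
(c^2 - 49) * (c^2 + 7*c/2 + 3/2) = c^4 + 7*c^3/2 - 95*c^2/2 - 343*c/2 - 147/2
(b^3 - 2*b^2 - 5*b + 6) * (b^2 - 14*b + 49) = b^5 - 16*b^4 + 72*b^3 - 22*b^2 - 329*b + 294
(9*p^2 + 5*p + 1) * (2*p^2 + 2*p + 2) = 18*p^4 + 28*p^3 + 30*p^2 + 12*p + 2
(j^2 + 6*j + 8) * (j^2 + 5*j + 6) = j^4 + 11*j^3 + 44*j^2 + 76*j + 48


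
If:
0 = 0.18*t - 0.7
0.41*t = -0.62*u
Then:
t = 3.89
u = -2.57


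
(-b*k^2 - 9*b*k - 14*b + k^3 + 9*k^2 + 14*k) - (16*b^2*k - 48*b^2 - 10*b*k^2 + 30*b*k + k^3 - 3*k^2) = -16*b^2*k + 48*b^2 + 9*b*k^2 - 39*b*k - 14*b + 12*k^2 + 14*k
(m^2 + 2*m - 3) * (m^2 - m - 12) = m^4 + m^3 - 17*m^2 - 21*m + 36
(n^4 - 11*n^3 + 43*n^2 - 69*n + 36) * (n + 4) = n^5 - 7*n^4 - n^3 + 103*n^2 - 240*n + 144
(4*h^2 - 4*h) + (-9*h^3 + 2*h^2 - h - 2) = -9*h^3 + 6*h^2 - 5*h - 2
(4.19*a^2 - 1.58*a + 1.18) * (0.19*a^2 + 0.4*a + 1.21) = 0.7961*a^4 + 1.3758*a^3 + 4.6621*a^2 - 1.4398*a + 1.4278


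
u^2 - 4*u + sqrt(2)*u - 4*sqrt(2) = (u - 4)*(u + sqrt(2))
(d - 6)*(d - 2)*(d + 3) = d^3 - 5*d^2 - 12*d + 36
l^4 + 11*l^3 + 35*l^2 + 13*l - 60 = (l - 1)*(l + 3)*(l + 4)*(l + 5)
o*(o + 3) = o^2 + 3*o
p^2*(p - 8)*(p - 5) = p^4 - 13*p^3 + 40*p^2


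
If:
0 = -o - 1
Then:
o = -1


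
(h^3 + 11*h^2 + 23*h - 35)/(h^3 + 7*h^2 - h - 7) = (h + 5)/(h + 1)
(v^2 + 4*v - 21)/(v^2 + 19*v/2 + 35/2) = 2*(v - 3)/(2*v + 5)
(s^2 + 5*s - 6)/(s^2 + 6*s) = (s - 1)/s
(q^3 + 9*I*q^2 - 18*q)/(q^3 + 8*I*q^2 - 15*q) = (q + 6*I)/(q + 5*I)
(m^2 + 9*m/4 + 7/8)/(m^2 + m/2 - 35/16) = 2*(2*m + 1)/(4*m - 5)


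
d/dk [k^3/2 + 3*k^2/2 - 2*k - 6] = 3*k^2/2 + 3*k - 2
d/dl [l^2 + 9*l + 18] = 2*l + 9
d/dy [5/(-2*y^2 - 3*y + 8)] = 5*(4*y + 3)/(2*y^2 + 3*y - 8)^2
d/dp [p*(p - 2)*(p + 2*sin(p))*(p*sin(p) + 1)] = p*(p - 2)*(p + 2*sin(p))*(p*cos(p) + sin(p)) + p*(p - 2)*(p*sin(p) + 1)*(2*cos(p) + 1) + p*(p + 2*sin(p))*(p*sin(p) + 1) + (p - 2)*(p + 2*sin(p))*(p*sin(p) + 1)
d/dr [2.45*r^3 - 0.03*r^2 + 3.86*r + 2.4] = 7.35*r^2 - 0.06*r + 3.86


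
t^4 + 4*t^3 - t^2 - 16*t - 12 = (t - 2)*(t + 1)*(t + 2)*(t + 3)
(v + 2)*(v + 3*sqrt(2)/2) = v^2 + 2*v + 3*sqrt(2)*v/2 + 3*sqrt(2)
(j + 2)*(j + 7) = j^2 + 9*j + 14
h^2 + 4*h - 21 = (h - 3)*(h + 7)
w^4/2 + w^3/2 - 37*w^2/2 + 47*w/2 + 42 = (w/2 + 1/2)*(w - 4)*(w - 3)*(w + 7)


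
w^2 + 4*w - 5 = (w - 1)*(w + 5)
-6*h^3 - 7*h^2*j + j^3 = (-3*h + j)*(h + j)*(2*h + j)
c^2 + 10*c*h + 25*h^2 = (c + 5*h)^2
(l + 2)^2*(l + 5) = l^3 + 9*l^2 + 24*l + 20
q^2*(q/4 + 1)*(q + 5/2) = q^4/4 + 13*q^3/8 + 5*q^2/2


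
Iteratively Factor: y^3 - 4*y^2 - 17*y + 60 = (y + 4)*(y^2 - 8*y + 15) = (y - 5)*(y + 4)*(y - 3)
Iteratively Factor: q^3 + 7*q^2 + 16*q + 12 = (q + 2)*(q^2 + 5*q + 6) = (q + 2)*(q + 3)*(q + 2)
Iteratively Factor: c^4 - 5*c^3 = (c - 5)*(c^3) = c*(c - 5)*(c^2) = c^2*(c - 5)*(c)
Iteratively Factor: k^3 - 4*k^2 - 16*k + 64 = (k - 4)*(k^2 - 16) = (k - 4)*(k + 4)*(k - 4)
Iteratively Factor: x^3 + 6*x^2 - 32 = (x + 4)*(x^2 + 2*x - 8) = (x - 2)*(x + 4)*(x + 4)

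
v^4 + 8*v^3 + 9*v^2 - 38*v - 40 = (v - 2)*(v + 1)*(v + 4)*(v + 5)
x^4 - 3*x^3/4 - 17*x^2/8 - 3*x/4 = x*(x - 2)*(x + 1/2)*(x + 3/4)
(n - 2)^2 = n^2 - 4*n + 4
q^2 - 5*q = q*(q - 5)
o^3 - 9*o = o*(o - 3)*(o + 3)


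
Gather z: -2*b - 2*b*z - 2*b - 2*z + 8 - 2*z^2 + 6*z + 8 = -4*b - 2*z^2 + z*(4 - 2*b) + 16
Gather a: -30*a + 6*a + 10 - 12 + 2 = -24*a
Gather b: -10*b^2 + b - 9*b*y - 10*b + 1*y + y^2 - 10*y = -10*b^2 + b*(-9*y - 9) + y^2 - 9*y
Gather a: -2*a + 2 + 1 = 3 - 2*a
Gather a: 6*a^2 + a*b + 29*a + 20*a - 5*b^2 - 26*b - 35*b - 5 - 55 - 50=6*a^2 + a*(b + 49) - 5*b^2 - 61*b - 110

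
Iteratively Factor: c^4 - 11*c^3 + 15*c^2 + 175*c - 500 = (c - 5)*(c^3 - 6*c^2 - 15*c + 100) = (c - 5)^2*(c^2 - c - 20) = (c - 5)^3*(c + 4)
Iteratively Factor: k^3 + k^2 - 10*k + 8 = (k - 1)*(k^2 + 2*k - 8) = (k - 2)*(k - 1)*(k + 4)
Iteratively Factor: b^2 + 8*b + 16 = (b + 4)*(b + 4)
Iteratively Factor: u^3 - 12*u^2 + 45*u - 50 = (u - 5)*(u^2 - 7*u + 10) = (u - 5)^2*(u - 2)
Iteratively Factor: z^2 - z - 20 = (z - 5)*(z + 4)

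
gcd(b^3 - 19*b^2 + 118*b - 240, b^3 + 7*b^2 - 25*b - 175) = b - 5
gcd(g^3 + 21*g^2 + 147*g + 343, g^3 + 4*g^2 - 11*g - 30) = 1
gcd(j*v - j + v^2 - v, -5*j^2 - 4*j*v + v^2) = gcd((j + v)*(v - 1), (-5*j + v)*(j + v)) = j + v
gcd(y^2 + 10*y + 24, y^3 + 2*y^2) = 1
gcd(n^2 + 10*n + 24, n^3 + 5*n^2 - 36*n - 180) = n + 6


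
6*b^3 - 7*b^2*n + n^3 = (-2*b + n)*(-b + n)*(3*b + n)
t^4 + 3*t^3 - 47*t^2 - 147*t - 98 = (t - 7)*(t + 1)*(t + 2)*(t + 7)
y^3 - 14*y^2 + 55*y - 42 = (y - 7)*(y - 6)*(y - 1)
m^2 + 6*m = m*(m + 6)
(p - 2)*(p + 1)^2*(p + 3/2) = p^4 + 3*p^3/2 - 3*p^2 - 13*p/2 - 3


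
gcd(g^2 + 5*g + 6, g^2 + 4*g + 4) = g + 2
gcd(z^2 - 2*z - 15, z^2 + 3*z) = z + 3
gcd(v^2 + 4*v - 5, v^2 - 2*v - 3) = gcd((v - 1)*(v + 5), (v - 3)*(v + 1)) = 1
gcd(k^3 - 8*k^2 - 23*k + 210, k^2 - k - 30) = k^2 - k - 30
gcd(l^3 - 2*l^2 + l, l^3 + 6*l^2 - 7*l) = l^2 - l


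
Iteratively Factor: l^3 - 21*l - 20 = (l + 1)*(l^2 - l - 20) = (l - 5)*(l + 1)*(l + 4)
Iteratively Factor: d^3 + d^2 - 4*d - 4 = (d + 1)*(d^2 - 4) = (d + 1)*(d + 2)*(d - 2)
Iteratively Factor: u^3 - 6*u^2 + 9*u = (u - 3)*(u^2 - 3*u) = u*(u - 3)*(u - 3)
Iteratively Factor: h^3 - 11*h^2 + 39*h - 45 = (h - 5)*(h^2 - 6*h + 9) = (h - 5)*(h - 3)*(h - 3)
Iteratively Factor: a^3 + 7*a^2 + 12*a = (a + 3)*(a^2 + 4*a) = (a + 3)*(a + 4)*(a)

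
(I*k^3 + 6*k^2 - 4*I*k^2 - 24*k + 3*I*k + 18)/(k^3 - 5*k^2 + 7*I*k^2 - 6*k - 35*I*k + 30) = (I*k^3 + k^2*(6 - 4*I) + 3*k*(-8 + I) + 18)/(k^3 + k^2*(-5 + 7*I) + k*(-6 - 35*I) + 30)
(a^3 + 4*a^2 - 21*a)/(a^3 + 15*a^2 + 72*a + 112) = a*(a - 3)/(a^2 + 8*a + 16)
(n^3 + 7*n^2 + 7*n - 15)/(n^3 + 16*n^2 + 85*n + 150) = (n^2 + 2*n - 3)/(n^2 + 11*n + 30)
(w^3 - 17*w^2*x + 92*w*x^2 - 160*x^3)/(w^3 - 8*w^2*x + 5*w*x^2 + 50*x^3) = (-w^2 + 12*w*x - 32*x^2)/(-w^2 + 3*w*x + 10*x^2)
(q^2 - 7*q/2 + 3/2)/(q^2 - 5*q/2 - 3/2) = (2*q - 1)/(2*q + 1)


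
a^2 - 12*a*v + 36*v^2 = (a - 6*v)^2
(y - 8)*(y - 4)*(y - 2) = y^3 - 14*y^2 + 56*y - 64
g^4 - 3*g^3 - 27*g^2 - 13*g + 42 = (g - 7)*(g - 1)*(g + 2)*(g + 3)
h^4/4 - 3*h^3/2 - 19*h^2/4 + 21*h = h*(h/4 + 1)*(h - 7)*(h - 3)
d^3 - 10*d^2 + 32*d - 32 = (d - 4)^2*(d - 2)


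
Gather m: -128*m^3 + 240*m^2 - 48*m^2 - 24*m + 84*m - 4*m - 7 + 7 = -128*m^3 + 192*m^2 + 56*m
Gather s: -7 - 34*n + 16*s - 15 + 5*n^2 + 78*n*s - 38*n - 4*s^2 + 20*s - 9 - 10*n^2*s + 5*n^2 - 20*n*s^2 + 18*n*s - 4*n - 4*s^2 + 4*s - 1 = 10*n^2 - 76*n + s^2*(-20*n - 8) + s*(-10*n^2 + 96*n + 40) - 32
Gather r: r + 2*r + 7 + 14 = 3*r + 21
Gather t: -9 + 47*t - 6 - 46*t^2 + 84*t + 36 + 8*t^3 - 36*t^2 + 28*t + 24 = 8*t^3 - 82*t^2 + 159*t + 45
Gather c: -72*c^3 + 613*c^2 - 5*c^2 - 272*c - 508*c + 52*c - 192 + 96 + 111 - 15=-72*c^3 + 608*c^2 - 728*c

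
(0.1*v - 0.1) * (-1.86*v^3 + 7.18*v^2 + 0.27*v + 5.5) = -0.186*v^4 + 0.904*v^3 - 0.691*v^2 + 0.523*v - 0.55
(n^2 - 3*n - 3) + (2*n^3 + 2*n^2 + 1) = 2*n^3 + 3*n^2 - 3*n - 2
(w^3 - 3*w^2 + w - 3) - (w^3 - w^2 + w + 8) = -2*w^2 - 11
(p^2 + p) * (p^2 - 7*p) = p^4 - 6*p^3 - 7*p^2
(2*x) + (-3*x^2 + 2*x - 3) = -3*x^2 + 4*x - 3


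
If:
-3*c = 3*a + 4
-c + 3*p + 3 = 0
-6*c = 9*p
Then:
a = -7/3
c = 1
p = -2/3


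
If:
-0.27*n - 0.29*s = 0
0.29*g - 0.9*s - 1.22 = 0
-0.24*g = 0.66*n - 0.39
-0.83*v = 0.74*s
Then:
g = -49.30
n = 18.52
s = -17.24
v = 15.37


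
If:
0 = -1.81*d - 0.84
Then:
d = -0.46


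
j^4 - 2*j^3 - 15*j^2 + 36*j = j*(j - 3)^2*(j + 4)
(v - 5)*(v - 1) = v^2 - 6*v + 5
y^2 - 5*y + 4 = (y - 4)*(y - 1)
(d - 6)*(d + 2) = d^2 - 4*d - 12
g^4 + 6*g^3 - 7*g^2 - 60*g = g*(g - 3)*(g + 4)*(g + 5)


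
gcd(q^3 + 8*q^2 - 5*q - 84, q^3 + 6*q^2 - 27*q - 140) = q^2 + 11*q + 28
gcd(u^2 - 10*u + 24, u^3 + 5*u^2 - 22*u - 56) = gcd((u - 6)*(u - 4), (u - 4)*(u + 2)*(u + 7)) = u - 4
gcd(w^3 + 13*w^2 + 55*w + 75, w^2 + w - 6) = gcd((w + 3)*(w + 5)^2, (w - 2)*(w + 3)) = w + 3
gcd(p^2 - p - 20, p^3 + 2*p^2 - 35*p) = p - 5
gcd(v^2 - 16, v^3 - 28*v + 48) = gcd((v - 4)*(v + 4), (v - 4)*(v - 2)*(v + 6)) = v - 4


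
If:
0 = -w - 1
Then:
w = -1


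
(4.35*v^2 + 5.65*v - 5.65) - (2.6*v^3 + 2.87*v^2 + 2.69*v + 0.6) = -2.6*v^3 + 1.48*v^2 + 2.96*v - 6.25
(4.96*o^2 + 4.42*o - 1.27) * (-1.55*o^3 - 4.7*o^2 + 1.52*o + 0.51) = -7.688*o^5 - 30.163*o^4 - 11.2663*o^3 + 15.217*o^2 + 0.3238*o - 0.6477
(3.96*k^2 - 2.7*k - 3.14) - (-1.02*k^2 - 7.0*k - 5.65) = 4.98*k^2 + 4.3*k + 2.51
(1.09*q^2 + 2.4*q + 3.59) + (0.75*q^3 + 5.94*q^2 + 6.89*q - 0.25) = 0.75*q^3 + 7.03*q^2 + 9.29*q + 3.34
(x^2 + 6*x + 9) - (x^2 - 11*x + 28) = 17*x - 19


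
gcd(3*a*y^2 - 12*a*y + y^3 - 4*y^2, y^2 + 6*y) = y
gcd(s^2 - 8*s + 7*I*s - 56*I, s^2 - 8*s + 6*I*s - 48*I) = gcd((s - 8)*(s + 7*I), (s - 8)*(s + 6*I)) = s - 8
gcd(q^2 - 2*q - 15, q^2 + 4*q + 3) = q + 3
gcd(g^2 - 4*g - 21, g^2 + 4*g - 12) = 1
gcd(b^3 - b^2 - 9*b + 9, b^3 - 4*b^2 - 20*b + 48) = 1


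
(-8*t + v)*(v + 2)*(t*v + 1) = -8*t^2*v^2 - 16*t^2*v + t*v^3 + 2*t*v^2 - 8*t*v - 16*t + v^2 + 2*v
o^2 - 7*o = o*(o - 7)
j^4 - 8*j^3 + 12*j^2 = j^2*(j - 6)*(j - 2)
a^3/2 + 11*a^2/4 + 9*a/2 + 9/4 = (a/2 + 1/2)*(a + 3/2)*(a + 3)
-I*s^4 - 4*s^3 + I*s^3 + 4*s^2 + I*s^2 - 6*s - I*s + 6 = (s - 3*I)*(s - 2*I)*(s + I)*(-I*s + I)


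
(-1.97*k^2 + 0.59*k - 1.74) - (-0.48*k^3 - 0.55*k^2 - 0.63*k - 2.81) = 0.48*k^3 - 1.42*k^2 + 1.22*k + 1.07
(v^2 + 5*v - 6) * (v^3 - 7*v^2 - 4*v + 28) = v^5 - 2*v^4 - 45*v^3 + 50*v^2 + 164*v - 168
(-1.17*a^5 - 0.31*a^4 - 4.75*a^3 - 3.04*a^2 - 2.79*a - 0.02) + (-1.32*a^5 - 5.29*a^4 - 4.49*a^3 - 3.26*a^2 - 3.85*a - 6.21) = -2.49*a^5 - 5.6*a^4 - 9.24*a^3 - 6.3*a^2 - 6.64*a - 6.23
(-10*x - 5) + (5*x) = -5*x - 5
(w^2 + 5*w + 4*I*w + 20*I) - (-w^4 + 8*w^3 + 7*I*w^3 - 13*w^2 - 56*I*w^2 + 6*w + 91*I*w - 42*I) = w^4 - 8*w^3 - 7*I*w^3 + 14*w^2 + 56*I*w^2 - w - 87*I*w + 62*I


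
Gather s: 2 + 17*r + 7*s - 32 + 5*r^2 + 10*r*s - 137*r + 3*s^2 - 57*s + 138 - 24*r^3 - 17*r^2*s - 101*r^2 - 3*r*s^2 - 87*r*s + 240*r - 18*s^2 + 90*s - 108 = -24*r^3 - 96*r^2 + 120*r + s^2*(-3*r - 15) + s*(-17*r^2 - 77*r + 40)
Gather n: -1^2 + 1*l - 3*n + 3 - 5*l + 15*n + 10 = -4*l + 12*n + 12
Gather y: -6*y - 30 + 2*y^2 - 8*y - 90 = 2*y^2 - 14*y - 120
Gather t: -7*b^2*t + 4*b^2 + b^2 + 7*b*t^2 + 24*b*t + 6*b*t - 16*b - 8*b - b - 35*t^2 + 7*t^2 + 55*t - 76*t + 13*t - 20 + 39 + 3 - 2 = 5*b^2 - 25*b + t^2*(7*b - 28) + t*(-7*b^2 + 30*b - 8) + 20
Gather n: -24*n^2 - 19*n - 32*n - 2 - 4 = -24*n^2 - 51*n - 6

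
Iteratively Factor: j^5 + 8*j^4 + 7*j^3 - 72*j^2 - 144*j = (j + 4)*(j^4 + 4*j^3 - 9*j^2 - 36*j) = (j + 3)*(j + 4)*(j^3 + j^2 - 12*j) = (j + 3)*(j + 4)^2*(j^2 - 3*j) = j*(j + 3)*(j + 4)^2*(j - 3)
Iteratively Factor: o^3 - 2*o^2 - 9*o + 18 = (o - 2)*(o^2 - 9) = (o - 2)*(o + 3)*(o - 3)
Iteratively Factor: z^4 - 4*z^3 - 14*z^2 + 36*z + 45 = (z - 3)*(z^3 - z^2 - 17*z - 15) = (z - 3)*(z + 3)*(z^2 - 4*z - 5) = (z - 5)*(z - 3)*(z + 3)*(z + 1)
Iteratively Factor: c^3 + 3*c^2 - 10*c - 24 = (c + 2)*(c^2 + c - 12) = (c - 3)*(c + 2)*(c + 4)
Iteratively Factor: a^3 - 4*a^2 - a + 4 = (a + 1)*(a^2 - 5*a + 4) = (a - 4)*(a + 1)*(a - 1)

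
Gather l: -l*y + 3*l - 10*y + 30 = l*(3 - y) - 10*y + 30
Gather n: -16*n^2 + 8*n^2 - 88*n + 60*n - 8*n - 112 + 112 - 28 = -8*n^2 - 36*n - 28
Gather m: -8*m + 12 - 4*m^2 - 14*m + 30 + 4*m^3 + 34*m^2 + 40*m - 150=4*m^3 + 30*m^2 + 18*m - 108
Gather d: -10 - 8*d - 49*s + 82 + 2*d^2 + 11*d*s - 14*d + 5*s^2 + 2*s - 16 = 2*d^2 + d*(11*s - 22) + 5*s^2 - 47*s + 56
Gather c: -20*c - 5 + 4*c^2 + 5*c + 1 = 4*c^2 - 15*c - 4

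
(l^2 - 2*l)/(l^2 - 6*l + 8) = l/(l - 4)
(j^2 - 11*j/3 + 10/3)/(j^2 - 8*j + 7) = (3*j^2 - 11*j + 10)/(3*(j^2 - 8*j + 7))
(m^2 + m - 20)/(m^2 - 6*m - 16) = (-m^2 - m + 20)/(-m^2 + 6*m + 16)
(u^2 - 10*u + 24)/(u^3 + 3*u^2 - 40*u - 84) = (u - 4)/(u^2 + 9*u + 14)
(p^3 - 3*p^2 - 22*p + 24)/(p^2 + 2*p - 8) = (p^2 - 7*p + 6)/(p - 2)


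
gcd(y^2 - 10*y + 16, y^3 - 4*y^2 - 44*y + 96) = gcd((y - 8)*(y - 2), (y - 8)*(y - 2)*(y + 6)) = y^2 - 10*y + 16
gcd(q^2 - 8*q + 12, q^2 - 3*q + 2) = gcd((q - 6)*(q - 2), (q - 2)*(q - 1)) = q - 2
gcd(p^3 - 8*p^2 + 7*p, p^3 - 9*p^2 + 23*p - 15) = p - 1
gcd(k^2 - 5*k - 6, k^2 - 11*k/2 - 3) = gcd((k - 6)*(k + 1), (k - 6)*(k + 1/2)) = k - 6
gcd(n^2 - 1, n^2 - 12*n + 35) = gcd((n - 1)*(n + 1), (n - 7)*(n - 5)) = 1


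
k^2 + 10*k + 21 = (k + 3)*(k + 7)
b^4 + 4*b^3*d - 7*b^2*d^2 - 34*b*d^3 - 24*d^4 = (b - 3*d)*(b + d)*(b + 2*d)*(b + 4*d)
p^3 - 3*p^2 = p^2*(p - 3)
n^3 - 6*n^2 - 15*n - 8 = (n - 8)*(n + 1)^2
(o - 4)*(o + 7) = o^2 + 3*o - 28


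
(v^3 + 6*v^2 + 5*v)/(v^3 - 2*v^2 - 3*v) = (v + 5)/(v - 3)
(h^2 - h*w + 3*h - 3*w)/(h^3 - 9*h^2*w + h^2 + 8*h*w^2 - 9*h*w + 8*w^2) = (-h - 3)/(-h^2 + 8*h*w - h + 8*w)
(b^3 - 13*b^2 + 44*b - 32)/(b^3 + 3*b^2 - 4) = (b^2 - 12*b + 32)/(b^2 + 4*b + 4)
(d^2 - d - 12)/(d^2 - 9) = (d - 4)/(d - 3)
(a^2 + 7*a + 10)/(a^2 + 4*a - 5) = (a + 2)/(a - 1)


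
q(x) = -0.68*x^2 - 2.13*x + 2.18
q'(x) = -1.36*x - 2.13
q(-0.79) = 3.44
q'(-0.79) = -1.06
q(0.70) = 0.36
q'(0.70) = -3.08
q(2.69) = -8.47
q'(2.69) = -5.79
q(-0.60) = 3.21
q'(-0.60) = -1.31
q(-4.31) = -1.27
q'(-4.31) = 3.73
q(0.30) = 1.48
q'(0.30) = -2.54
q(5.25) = -27.74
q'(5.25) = -9.27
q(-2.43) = 3.34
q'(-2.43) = 1.17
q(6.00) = -35.08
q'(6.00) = -10.29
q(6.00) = -35.08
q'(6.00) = -10.29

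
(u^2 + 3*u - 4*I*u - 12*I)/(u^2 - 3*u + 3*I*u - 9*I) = (u^2 + u*(3 - 4*I) - 12*I)/(u^2 + 3*u*(-1 + I) - 9*I)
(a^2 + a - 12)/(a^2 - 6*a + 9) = (a + 4)/(a - 3)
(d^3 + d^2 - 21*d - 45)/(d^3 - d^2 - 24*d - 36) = (d^2 - 2*d - 15)/(d^2 - 4*d - 12)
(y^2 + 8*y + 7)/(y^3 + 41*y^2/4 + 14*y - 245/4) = 4*(y + 1)/(4*y^2 + 13*y - 35)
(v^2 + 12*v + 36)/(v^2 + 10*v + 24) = (v + 6)/(v + 4)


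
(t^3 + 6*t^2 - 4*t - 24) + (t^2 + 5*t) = t^3 + 7*t^2 + t - 24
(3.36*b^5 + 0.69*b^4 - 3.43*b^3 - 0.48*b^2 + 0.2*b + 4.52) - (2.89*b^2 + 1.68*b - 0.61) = 3.36*b^5 + 0.69*b^4 - 3.43*b^3 - 3.37*b^2 - 1.48*b + 5.13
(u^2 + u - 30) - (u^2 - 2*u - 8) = 3*u - 22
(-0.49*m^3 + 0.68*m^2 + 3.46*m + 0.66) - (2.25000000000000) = -0.49*m^3 + 0.68*m^2 + 3.46*m - 1.59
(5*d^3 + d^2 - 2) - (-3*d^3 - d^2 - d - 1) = 8*d^3 + 2*d^2 + d - 1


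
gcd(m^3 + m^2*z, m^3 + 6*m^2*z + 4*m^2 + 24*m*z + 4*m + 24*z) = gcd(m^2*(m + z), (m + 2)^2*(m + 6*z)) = 1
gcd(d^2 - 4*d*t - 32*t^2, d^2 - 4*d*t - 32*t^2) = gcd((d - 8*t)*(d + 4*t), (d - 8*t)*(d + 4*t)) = -d^2 + 4*d*t + 32*t^2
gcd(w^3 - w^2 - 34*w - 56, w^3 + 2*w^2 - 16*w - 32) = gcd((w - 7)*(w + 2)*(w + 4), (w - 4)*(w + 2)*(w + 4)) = w^2 + 6*w + 8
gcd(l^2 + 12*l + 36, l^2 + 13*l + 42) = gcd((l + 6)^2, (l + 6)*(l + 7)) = l + 6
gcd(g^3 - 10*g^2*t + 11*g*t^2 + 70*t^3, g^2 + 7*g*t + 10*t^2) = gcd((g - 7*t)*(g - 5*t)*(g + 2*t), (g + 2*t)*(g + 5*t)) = g + 2*t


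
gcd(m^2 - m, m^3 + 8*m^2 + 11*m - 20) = m - 1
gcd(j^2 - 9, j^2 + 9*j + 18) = j + 3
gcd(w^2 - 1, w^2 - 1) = w^2 - 1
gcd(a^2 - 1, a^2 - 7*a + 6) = a - 1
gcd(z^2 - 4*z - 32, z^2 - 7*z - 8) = z - 8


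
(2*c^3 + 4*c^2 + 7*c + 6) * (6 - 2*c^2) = -4*c^5 - 8*c^4 - 2*c^3 + 12*c^2 + 42*c + 36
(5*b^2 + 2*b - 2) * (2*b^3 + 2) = 10*b^5 + 4*b^4 - 4*b^3 + 10*b^2 + 4*b - 4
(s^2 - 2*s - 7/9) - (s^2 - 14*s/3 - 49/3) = 8*s/3 + 140/9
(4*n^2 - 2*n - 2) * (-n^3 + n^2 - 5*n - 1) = -4*n^5 + 6*n^4 - 20*n^3 + 4*n^2 + 12*n + 2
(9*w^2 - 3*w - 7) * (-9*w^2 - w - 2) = -81*w^4 + 18*w^3 + 48*w^2 + 13*w + 14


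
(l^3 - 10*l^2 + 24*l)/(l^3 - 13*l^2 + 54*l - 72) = l/(l - 3)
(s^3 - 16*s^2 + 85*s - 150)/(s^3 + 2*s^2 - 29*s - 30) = (s^2 - 11*s + 30)/(s^2 + 7*s + 6)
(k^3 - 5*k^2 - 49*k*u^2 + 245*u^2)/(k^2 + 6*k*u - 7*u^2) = (-k^2 + 7*k*u + 5*k - 35*u)/(-k + u)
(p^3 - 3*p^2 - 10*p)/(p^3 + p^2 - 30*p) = (p + 2)/(p + 6)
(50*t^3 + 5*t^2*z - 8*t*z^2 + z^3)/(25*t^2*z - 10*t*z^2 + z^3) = (2*t + z)/z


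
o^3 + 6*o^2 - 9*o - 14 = (o - 2)*(o + 1)*(o + 7)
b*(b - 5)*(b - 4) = b^3 - 9*b^2 + 20*b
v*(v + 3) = v^2 + 3*v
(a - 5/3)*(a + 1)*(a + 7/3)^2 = a^4 + 4*a^3 + 2*a^2/3 - 308*a/27 - 245/27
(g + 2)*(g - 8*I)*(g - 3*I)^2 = g^4 + 2*g^3 - 14*I*g^3 - 57*g^2 - 28*I*g^2 - 114*g + 72*I*g + 144*I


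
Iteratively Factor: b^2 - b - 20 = (b - 5)*(b + 4)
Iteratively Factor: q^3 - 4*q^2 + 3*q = (q - 3)*(q^2 - q) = (q - 3)*(q - 1)*(q)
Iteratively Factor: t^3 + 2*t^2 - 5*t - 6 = (t + 3)*(t^2 - t - 2) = (t + 1)*(t + 3)*(t - 2)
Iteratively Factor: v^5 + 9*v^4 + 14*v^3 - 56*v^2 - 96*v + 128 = (v - 2)*(v^4 + 11*v^3 + 36*v^2 + 16*v - 64) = (v - 2)*(v + 4)*(v^3 + 7*v^2 + 8*v - 16) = (v - 2)*(v - 1)*(v + 4)*(v^2 + 8*v + 16) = (v - 2)*(v - 1)*(v + 4)^2*(v + 4)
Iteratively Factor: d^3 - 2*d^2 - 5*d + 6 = (d - 1)*(d^2 - d - 6) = (d - 3)*(d - 1)*(d + 2)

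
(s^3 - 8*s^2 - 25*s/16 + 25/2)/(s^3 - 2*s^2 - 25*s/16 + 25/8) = (s - 8)/(s - 2)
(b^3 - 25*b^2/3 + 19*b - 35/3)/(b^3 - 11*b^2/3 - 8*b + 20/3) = (3*b^2 - 10*b + 7)/(3*b^2 + 4*b - 4)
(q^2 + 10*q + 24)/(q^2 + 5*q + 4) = (q + 6)/(q + 1)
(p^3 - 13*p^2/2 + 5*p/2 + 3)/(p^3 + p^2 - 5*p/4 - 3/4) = 2*(p - 6)/(2*p + 3)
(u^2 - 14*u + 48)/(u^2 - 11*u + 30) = (u - 8)/(u - 5)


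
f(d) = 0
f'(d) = 0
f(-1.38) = 0.00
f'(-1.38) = 0.00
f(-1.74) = 0.00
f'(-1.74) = 0.00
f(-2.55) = 0.00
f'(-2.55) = 0.00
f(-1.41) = 0.00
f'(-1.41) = 0.00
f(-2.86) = 0.00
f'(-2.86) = 0.00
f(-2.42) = 0.00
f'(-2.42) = 0.00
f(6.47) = 0.00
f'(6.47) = 0.00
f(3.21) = 0.00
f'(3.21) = 0.00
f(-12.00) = 0.00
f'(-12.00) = 0.00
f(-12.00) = 0.00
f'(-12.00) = 0.00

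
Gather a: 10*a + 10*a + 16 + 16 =20*a + 32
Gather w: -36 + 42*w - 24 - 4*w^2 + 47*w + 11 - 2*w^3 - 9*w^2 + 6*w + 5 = -2*w^3 - 13*w^2 + 95*w - 44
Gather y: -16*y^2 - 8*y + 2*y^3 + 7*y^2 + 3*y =2*y^3 - 9*y^2 - 5*y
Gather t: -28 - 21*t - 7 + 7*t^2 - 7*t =7*t^2 - 28*t - 35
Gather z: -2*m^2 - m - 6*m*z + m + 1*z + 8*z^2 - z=-2*m^2 - 6*m*z + 8*z^2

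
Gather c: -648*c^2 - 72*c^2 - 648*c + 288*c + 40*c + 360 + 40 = -720*c^2 - 320*c + 400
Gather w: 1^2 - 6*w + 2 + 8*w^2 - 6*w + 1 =8*w^2 - 12*w + 4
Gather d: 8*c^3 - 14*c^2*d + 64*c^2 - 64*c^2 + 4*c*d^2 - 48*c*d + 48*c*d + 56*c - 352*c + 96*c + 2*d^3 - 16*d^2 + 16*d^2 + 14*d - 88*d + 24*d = 8*c^3 + 4*c*d^2 - 200*c + 2*d^3 + d*(-14*c^2 - 50)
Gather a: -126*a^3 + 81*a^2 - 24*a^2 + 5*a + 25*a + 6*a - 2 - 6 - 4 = -126*a^3 + 57*a^2 + 36*a - 12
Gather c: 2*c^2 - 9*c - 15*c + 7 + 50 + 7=2*c^2 - 24*c + 64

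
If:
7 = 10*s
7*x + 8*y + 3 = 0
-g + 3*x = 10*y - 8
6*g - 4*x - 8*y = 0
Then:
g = 0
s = 7/10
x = -1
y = 1/2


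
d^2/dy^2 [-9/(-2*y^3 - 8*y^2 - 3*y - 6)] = 18*(-2*(3*y + 4)*(2*y^3 + 8*y^2 + 3*y + 6) + (6*y^2 + 16*y + 3)^2)/(2*y^3 + 8*y^2 + 3*y + 6)^3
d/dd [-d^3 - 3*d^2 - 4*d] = -3*d^2 - 6*d - 4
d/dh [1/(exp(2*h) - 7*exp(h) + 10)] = (7 - 2*exp(h))*exp(h)/(exp(2*h) - 7*exp(h) + 10)^2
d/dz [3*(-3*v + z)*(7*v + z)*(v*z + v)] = 3*v*(-21*v^2 + 8*v*z + 4*v + 3*z^2 + 2*z)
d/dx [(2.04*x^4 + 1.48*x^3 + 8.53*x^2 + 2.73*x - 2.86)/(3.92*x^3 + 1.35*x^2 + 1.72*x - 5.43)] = (7.9968*x^6 + 5.508*x^5 - 20.9132*x^4 - 60.6208*x^3 + 20.5105*x^2 - 84.9138*x - 9.9047)/(15.3664*x^6 + 10.584*x^5 + 15.3073*x^4 - 37.9272*x^3 - 11.7026*x^2 - 18.6792*x + 29.4849)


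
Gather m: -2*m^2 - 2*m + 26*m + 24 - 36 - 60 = -2*m^2 + 24*m - 72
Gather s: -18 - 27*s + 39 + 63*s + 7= 36*s + 28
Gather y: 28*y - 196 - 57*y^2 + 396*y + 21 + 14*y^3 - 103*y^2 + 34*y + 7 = 14*y^3 - 160*y^2 + 458*y - 168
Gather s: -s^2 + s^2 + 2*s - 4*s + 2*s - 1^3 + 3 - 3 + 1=0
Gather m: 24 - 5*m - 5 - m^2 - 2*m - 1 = -m^2 - 7*m + 18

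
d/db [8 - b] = -1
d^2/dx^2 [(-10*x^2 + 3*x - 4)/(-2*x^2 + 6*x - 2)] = 3*(9*x^3 - 6*x^2 - 9*x + 11)/(x^6 - 9*x^5 + 30*x^4 - 45*x^3 + 30*x^2 - 9*x + 1)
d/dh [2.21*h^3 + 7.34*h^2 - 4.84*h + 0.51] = 6.63*h^2 + 14.68*h - 4.84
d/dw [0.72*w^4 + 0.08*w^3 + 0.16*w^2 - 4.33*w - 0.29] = 2.88*w^3 + 0.24*w^2 + 0.32*w - 4.33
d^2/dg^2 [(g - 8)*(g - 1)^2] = 6*g - 20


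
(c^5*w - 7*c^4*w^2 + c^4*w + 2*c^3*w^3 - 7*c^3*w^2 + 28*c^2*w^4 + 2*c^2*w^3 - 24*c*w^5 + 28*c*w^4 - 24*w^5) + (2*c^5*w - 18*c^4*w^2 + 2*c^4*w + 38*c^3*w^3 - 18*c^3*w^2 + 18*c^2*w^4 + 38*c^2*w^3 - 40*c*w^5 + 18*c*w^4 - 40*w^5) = 3*c^5*w - 25*c^4*w^2 + 3*c^4*w + 40*c^3*w^3 - 25*c^3*w^2 + 46*c^2*w^4 + 40*c^2*w^3 - 64*c*w^5 + 46*c*w^4 - 64*w^5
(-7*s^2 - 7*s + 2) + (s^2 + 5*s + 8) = -6*s^2 - 2*s + 10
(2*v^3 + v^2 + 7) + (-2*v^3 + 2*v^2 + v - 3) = 3*v^2 + v + 4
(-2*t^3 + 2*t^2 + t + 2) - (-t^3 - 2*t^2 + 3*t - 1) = -t^3 + 4*t^2 - 2*t + 3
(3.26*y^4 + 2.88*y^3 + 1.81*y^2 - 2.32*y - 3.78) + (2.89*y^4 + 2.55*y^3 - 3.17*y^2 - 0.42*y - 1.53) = 6.15*y^4 + 5.43*y^3 - 1.36*y^2 - 2.74*y - 5.31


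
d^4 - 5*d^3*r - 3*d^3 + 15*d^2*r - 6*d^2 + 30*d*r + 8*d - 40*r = (d - 4)*(d - 1)*(d + 2)*(d - 5*r)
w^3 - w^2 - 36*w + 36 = (w - 6)*(w - 1)*(w + 6)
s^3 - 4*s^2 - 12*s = s*(s - 6)*(s + 2)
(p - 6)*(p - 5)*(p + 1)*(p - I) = p^4 - 10*p^3 - I*p^3 + 19*p^2 + 10*I*p^2 + 30*p - 19*I*p - 30*I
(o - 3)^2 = o^2 - 6*o + 9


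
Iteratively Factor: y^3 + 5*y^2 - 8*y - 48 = (y - 3)*(y^2 + 8*y + 16) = (y - 3)*(y + 4)*(y + 4)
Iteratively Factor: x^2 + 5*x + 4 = (x + 4)*(x + 1)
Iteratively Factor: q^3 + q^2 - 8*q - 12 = (q + 2)*(q^2 - q - 6) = (q + 2)^2*(q - 3)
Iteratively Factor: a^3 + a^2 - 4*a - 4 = (a + 1)*(a^2 - 4) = (a - 2)*(a + 1)*(a + 2)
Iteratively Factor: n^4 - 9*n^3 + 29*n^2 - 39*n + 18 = (n - 2)*(n^3 - 7*n^2 + 15*n - 9) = (n - 2)*(n - 1)*(n^2 - 6*n + 9) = (n - 3)*(n - 2)*(n - 1)*(n - 3)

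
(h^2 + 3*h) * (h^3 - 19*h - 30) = h^5 + 3*h^4 - 19*h^3 - 87*h^2 - 90*h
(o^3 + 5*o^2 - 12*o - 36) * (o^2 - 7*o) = o^5 - 2*o^4 - 47*o^3 + 48*o^2 + 252*o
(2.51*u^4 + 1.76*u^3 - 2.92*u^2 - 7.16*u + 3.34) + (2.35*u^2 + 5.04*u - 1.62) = 2.51*u^4 + 1.76*u^3 - 0.57*u^2 - 2.12*u + 1.72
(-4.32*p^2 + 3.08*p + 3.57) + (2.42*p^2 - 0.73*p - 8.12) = -1.9*p^2 + 2.35*p - 4.55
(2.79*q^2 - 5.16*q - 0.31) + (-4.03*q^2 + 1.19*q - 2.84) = -1.24*q^2 - 3.97*q - 3.15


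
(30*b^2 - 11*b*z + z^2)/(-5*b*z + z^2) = (-6*b + z)/z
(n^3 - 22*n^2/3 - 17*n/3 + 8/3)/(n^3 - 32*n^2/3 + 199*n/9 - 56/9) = 3*(n + 1)/(3*n - 7)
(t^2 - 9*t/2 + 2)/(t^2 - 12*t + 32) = (t - 1/2)/(t - 8)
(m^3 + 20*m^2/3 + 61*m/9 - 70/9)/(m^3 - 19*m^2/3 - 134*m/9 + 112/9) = (m + 5)/(m - 8)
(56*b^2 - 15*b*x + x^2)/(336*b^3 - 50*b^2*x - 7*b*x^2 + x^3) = (-7*b + x)/(-42*b^2 + b*x + x^2)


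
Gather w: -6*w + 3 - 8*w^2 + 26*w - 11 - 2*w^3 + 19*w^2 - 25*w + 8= -2*w^3 + 11*w^2 - 5*w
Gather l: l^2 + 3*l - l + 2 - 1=l^2 + 2*l + 1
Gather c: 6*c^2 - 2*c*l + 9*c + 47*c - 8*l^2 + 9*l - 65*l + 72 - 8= 6*c^2 + c*(56 - 2*l) - 8*l^2 - 56*l + 64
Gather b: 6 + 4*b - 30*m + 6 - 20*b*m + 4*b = b*(8 - 20*m) - 30*m + 12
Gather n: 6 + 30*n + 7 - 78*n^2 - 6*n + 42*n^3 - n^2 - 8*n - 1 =42*n^3 - 79*n^2 + 16*n + 12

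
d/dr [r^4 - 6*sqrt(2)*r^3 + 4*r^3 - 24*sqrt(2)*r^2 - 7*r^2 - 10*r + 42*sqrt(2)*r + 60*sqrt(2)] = 4*r^3 - 18*sqrt(2)*r^2 + 12*r^2 - 48*sqrt(2)*r - 14*r - 10 + 42*sqrt(2)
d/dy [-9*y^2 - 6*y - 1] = -18*y - 6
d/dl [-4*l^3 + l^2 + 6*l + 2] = -12*l^2 + 2*l + 6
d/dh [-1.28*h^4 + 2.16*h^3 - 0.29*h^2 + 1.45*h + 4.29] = -5.12*h^3 + 6.48*h^2 - 0.58*h + 1.45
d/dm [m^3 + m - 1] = 3*m^2 + 1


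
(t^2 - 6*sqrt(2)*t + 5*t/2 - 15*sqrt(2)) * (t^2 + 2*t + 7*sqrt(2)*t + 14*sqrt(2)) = t^4 + sqrt(2)*t^3 + 9*t^3/2 - 79*t^2 + 9*sqrt(2)*t^2/2 - 378*t + 5*sqrt(2)*t - 420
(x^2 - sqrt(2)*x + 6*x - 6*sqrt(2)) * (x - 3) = x^3 - sqrt(2)*x^2 + 3*x^2 - 18*x - 3*sqrt(2)*x + 18*sqrt(2)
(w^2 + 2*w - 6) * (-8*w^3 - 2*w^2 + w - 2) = -8*w^5 - 18*w^4 + 45*w^3 + 12*w^2 - 10*w + 12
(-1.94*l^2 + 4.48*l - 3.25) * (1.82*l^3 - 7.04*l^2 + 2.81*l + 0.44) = -3.5308*l^5 + 21.8112*l^4 - 42.9056*l^3 + 34.6152*l^2 - 7.1613*l - 1.43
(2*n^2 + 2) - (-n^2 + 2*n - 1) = 3*n^2 - 2*n + 3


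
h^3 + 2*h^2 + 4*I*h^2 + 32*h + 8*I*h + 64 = (h + 2)*(h - 4*I)*(h + 8*I)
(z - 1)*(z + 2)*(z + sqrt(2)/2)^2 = z^4 + z^3 + sqrt(2)*z^3 - 3*z^2/2 + sqrt(2)*z^2 - 2*sqrt(2)*z + z/2 - 1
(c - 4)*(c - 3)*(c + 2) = c^3 - 5*c^2 - 2*c + 24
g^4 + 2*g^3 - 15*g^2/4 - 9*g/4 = g*(g - 3/2)*(g + 1/2)*(g + 3)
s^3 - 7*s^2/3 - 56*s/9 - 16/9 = (s - 4)*(s + 1/3)*(s + 4/3)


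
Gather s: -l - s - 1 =-l - s - 1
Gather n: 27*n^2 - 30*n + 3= 27*n^2 - 30*n + 3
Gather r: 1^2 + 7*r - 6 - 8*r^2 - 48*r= -8*r^2 - 41*r - 5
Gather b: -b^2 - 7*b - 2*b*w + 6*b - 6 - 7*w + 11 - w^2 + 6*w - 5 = -b^2 + b*(-2*w - 1) - w^2 - w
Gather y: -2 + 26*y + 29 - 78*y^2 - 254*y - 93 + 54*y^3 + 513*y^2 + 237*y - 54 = 54*y^3 + 435*y^2 + 9*y - 120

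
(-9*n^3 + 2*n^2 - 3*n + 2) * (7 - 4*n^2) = 36*n^5 - 8*n^4 - 51*n^3 + 6*n^2 - 21*n + 14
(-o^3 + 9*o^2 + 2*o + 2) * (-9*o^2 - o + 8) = 9*o^5 - 80*o^4 - 35*o^3 + 52*o^2 + 14*o + 16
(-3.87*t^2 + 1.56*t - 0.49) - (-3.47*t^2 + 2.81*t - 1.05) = -0.4*t^2 - 1.25*t + 0.56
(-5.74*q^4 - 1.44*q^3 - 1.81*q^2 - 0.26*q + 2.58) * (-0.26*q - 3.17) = 1.4924*q^5 + 18.5702*q^4 + 5.0354*q^3 + 5.8053*q^2 + 0.1534*q - 8.1786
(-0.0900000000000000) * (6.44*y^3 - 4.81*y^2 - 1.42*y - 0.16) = -0.5796*y^3 + 0.4329*y^2 + 0.1278*y + 0.0144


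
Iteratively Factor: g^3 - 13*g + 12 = (g - 1)*(g^2 + g - 12) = (g - 1)*(g + 4)*(g - 3)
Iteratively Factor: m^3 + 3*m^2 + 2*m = (m + 2)*(m^2 + m) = (m + 1)*(m + 2)*(m)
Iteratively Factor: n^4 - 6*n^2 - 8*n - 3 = (n + 1)*(n^3 - n^2 - 5*n - 3) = (n - 3)*(n + 1)*(n^2 + 2*n + 1) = (n - 3)*(n + 1)^2*(n + 1)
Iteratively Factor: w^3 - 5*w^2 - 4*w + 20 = (w - 5)*(w^2 - 4) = (w - 5)*(w - 2)*(w + 2)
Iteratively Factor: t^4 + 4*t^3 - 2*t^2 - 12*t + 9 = (t - 1)*(t^3 + 5*t^2 + 3*t - 9) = (t - 1)^2*(t^2 + 6*t + 9) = (t - 1)^2*(t + 3)*(t + 3)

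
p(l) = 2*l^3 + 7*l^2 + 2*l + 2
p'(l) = 6*l^2 + 14*l + 2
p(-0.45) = 2.34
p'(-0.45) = -3.08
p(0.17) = 2.55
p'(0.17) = 4.55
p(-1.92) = 9.81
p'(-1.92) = -2.76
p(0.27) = 3.09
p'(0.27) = 6.22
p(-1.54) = 8.22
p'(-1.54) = -5.33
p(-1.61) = 8.58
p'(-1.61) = -4.99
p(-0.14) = 1.85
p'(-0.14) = 0.16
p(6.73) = 942.15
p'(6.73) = 367.98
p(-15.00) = -5203.00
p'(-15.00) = 1142.00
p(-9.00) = -907.00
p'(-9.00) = 362.00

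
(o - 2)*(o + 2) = o^2 - 4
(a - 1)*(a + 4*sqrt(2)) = a^2 - a + 4*sqrt(2)*a - 4*sqrt(2)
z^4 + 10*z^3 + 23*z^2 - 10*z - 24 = (z - 1)*(z + 1)*(z + 4)*(z + 6)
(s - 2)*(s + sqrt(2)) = s^2 - 2*s + sqrt(2)*s - 2*sqrt(2)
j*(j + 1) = j^2 + j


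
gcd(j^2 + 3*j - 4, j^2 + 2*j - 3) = j - 1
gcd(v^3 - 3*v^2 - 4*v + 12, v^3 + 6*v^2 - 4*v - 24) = v^2 - 4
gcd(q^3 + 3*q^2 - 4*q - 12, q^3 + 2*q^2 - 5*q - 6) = q^2 + q - 6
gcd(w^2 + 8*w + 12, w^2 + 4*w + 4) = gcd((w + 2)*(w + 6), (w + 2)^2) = w + 2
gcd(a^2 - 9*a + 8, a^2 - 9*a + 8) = a^2 - 9*a + 8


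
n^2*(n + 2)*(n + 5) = n^4 + 7*n^3 + 10*n^2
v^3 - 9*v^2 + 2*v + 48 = (v - 8)*(v - 3)*(v + 2)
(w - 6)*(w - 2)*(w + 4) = w^3 - 4*w^2 - 20*w + 48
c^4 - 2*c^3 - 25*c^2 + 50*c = c*(c - 5)*(c - 2)*(c + 5)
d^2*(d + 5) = d^3 + 5*d^2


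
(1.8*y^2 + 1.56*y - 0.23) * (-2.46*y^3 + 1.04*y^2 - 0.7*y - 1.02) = -4.428*y^5 - 1.9656*y^4 + 0.9282*y^3 - 3.1672*y^2 - 1.4302*y + 0.2346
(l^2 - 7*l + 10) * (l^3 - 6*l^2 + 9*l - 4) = l^5 - 13*l^4 + 61*l^3 - 127*l^2 + 118*l - 40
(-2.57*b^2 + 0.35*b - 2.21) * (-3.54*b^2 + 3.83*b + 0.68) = 9.0978*b^4 - 11.0821*b^3 + 7.4163*b^2 - 8.2263*b - 1.5028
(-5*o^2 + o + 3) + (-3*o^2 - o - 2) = 1 - 8*o^2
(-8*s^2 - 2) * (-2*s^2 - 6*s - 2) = 16*s^4 + 48*s^3 + 20*s^2 + 12*s + 4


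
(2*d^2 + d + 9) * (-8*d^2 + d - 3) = -16*d^4 - 6*d^3 - 77*d^2 + 6*d - 27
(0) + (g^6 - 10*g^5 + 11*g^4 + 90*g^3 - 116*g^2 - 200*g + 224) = g^6 - 10*g^5 + 11*g^4 + 90*g^3 - 116*g^2 - 200*g + 224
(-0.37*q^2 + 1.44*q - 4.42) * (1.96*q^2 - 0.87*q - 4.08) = -0.7252*q^4 + 3.1443*q^3 - 8.4064*q^2 - 2.0298*q + 18.0336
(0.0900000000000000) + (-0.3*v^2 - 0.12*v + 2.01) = -0.3*v^2 - 0.12*v + 2.1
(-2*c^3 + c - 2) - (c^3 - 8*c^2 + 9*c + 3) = -3*c^3 + 8*c^2 - 8*c - 5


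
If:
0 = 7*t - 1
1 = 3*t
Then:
No Solution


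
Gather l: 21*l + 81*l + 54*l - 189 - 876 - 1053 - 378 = 156*l - 2496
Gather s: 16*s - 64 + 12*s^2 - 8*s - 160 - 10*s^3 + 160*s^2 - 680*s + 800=-10*s^3 + 172*s^2 - 672*s + 576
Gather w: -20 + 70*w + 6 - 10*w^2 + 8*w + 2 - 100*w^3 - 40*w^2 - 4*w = -100*w^3 - 50*w^2 + 74*w - 12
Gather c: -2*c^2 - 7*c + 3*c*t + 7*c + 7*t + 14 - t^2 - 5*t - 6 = -2*c^2 + 3*c*t - t^2 + 2*t + 8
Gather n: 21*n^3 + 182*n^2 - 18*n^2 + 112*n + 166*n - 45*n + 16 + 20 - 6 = 21*n^3 + 164*n^2 + 233*n + 30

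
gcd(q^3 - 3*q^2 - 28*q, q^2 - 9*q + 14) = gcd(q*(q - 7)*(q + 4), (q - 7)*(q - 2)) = q - 7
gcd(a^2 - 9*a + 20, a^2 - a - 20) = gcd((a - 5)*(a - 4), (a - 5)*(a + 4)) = a - 5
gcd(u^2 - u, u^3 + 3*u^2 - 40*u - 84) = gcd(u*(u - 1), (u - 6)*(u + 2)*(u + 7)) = 1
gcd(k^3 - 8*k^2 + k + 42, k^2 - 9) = k - 3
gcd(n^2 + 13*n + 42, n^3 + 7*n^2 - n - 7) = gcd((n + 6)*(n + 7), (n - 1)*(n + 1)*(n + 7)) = n + 7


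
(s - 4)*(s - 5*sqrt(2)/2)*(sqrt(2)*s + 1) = sqrt(2)*s^3 - 4*sqrt(2)*s^2 - 4*s^2 - 5*sqrt(2)*s/2 + 16*s + 10*sqrt(2)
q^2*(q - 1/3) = q^3 - q^2/3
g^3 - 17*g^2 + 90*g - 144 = (g - 8)*(g - 6)*(g - 3)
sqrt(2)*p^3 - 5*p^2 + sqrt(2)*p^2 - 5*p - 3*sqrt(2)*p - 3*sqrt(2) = (p + 1)*(p - 3*sqrt(2))*(sqrt(2)*p + 1)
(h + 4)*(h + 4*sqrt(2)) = h^2 + 4*h + 4*sqrt(2)*h + 16*sqrt(2)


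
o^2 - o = o*(o - 1)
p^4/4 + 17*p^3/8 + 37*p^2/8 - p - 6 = (p/4 + 1)*(p - 1)*(p + 3/2)*(p + 4)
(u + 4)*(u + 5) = u^2 + 9*u + 20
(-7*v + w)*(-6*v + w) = 42*v^2 - 13*v*w + w^2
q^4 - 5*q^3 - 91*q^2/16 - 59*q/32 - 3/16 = (q - 6)*(q + 1/4)^2*(q + 1/2)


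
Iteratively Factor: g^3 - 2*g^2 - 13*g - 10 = (g - 5)*(g^2 + 3*g + 2) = (g - 5)*(g + 2)*(g + 1)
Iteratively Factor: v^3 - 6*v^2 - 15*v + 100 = (v + 4)*(v^2 - 10*v + 25) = (v - 5)*(v + 4)*(v - 5)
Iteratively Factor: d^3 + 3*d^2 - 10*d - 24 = (d + 4)*(d^2 - d - 6) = (d - 3)*(d + 4)*(d + 2)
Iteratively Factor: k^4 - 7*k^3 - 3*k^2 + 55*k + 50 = (k + 1)*(k^3 - 8*k^2 + 5*k + 50) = (k - 5)*(k + 1)*(k^2 - 3*k - 10) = (k - 5)*(k + 1)*(k + 2)*(k - 5)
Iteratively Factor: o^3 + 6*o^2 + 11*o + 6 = (o + 3)*(o^2 + 3*o + 2) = (o + 2)*(o + 3)*(o + 1)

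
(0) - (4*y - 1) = 1 - 4*y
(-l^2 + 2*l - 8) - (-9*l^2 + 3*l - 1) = 8*l^2 - l - 7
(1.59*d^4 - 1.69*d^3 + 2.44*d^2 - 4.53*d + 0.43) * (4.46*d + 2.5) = 7.0914*d^5 - 3.5624*d^4 + 6.6574*d^3 - 14.1038*d^2 - 9.4072*d + 1.075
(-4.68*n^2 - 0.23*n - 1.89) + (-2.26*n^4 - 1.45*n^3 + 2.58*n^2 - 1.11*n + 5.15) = -2.26*n^4 - 1.45*n^3 - 2.1*n^2 - 1.34*n + 3.26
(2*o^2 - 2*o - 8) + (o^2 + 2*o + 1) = 3*o^2 - 7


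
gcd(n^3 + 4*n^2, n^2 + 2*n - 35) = 1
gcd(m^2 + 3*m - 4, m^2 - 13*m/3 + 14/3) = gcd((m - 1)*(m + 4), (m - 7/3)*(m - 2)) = 1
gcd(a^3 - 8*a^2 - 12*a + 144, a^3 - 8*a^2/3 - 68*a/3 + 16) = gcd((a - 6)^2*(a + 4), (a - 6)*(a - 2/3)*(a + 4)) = a^2 - 2*a - 24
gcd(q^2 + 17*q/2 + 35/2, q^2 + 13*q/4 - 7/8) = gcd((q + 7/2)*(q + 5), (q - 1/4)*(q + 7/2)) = q + 7/2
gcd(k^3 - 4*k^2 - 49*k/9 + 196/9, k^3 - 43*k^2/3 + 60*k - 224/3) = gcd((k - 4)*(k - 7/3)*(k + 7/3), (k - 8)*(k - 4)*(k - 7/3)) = k^2 - 19*k/3 + 28/3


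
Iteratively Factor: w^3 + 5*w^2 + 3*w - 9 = (w + 3)*(w^2 + 2*w - 3) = (w + 3)^2*(w - 1)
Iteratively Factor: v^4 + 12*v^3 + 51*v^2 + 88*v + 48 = (v + 3)*(v^3 + 9*v^2 + 24*v + 16) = (v + 3)*(v + 4)*(v^2 + 5*v + 4) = (v + 3)*(v + 4)^2*(v + 1)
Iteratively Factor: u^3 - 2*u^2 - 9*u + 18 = (u - 2)*(u^2 - 9) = (u - 3)*(u - 2)*(u + 3)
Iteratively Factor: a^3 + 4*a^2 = (a + 4)*(a^2) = a*(a + 4)*(a)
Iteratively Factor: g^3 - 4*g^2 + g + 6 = (g - 2)*(g^2 - 2*g - 3) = (g - 2)*(g + 1)*(g - 3)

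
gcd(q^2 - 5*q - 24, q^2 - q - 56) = q - 8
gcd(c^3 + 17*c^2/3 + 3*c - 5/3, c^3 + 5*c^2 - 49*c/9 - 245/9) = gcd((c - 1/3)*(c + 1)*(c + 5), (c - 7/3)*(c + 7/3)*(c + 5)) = c + 5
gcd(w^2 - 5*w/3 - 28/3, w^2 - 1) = 1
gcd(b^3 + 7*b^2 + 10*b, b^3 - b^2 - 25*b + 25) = b + 5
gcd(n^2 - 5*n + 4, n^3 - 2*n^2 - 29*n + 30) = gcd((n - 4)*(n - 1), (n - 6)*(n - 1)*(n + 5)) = n - 1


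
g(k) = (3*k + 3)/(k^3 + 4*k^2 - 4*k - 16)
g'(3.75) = -0.12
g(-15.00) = 0.02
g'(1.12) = -0.49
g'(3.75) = -0.12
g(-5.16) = 0.48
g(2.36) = 1.01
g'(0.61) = -0.21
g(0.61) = -0.29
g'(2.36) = -2.89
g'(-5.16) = 0.51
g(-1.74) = 1.01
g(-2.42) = -1.45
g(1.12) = -0.45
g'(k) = (3*k + 3)*(-3*k^2 - 8*k + 4)/(k^3 + 4*k^2 - 4*k - 16)^2 + 3/(k^3 + 4*k^2 - 4*k - 16)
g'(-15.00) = 0.00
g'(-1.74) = -5.43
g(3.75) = 0.18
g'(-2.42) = -1.84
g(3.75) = 0.18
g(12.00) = 0.02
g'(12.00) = 0.00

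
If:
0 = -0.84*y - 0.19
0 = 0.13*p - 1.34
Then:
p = 10.31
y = -0.23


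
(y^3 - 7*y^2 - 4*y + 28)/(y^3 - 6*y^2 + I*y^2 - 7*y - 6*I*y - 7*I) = (y^2 - 4)/(y^2 + y*(1 + I) + I)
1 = 1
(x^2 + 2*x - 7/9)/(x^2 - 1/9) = (3*x + 7)/(3*x + 1)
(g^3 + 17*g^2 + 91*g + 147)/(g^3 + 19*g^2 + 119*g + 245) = (g + 3)/(g + 5)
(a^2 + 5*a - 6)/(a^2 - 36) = (a - 1)/(a - 6)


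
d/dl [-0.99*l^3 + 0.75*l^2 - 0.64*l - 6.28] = -2.97*l^2 + 1.5*l - 0.64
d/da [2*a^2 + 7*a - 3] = 4*a + 7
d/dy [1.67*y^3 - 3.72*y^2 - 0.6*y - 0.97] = 5.01*y^2 - 7.44*y - 0.6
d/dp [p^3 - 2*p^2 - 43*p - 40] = 3*p^2 - 4*p - 43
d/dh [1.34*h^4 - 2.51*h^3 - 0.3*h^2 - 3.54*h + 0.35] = 5.36*h^3 - 7.53*h^2 - 0.6*h - 3.54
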